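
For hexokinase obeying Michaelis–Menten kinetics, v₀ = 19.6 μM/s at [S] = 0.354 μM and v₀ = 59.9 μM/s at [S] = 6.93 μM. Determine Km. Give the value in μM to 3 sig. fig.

In reciprocal form, 1/v = (Km/Vmax)·(1/[S]) + 1/Vmax. The two points give (1/[S], 1/v) = (2.825, 0.05102) and (0.1443, 0.01669).
Slope = (0.05102 − 0.01669)/(2.825 − 0.1443) = 0.01281; intercept = 0.05102 − 0.01281×2.825 = 0.01485.
Vmax = 1/intercept = 67.4 μM/s; Km = slope × Vmax = 0.01281 × 67.4 = 0.863 μM.

0.863 μM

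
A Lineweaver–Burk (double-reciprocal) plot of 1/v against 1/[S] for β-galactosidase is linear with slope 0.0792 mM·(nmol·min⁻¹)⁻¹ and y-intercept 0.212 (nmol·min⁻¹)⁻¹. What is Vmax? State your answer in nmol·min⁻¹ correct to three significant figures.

The y-intercept of a Lineweaver–Burk plot equals 1/Vmax, so Vmax = 1/0.212 = 4.72 nmol·min⁻¹.

4.72 nmol·min⁻¹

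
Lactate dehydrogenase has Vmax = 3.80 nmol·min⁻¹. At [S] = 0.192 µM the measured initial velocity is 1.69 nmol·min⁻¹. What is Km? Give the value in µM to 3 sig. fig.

v/Vmax = 1.69/3.80 = 0.4447 = [S]/(Km+[S]).
So Km + [S] = [S]/0.4447 = 0.4317 µM, giving Km = 0.4317 − 0.192 = 0.240 µM.

0.240 µM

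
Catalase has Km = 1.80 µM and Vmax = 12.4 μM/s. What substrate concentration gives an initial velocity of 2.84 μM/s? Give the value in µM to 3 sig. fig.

The required fractional saturation is v/Vmax = 2.84/12.4 = 0.2290.
Then [S]/(Km+[S]) = 0.2290 ⇒ [S] = 1.80 × 0.2290/(1 − 0.2290) = 0.535 µM.

0.535 µM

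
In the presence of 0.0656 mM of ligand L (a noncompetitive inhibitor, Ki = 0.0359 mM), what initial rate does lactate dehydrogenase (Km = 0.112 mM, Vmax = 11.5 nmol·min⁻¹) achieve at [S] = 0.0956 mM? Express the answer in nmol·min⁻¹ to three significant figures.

α = 1 + [I]/Ki = 1 + 0.0656/0.0359 = 2.827.
For a noncompetitive inhibitor, Vmax is reduced to Vmax/α while Km is unchanged: Km,app = 0.112 mM, Vmax,app = 4.07 nmol·min⁻¹.
v = Vmax,app·[S]/(Km,app + [S]) = 4.07 × 0.0956/(0.112 + 0.0956) = 1.87 nmol·min⁻¹.

1.87 nmol·min⁻¹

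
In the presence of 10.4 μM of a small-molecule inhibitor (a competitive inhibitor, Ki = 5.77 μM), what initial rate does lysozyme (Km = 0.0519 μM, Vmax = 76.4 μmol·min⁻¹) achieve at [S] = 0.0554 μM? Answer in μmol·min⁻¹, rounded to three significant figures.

21.1 μmol·min⁻¹

α = 1 + [I]/Ki = 1 + 10.4/5.77 = 2.802.
For a competitive inhibitor, Vmax is unchanged and the apparent Km becomes α·Km: Km,app = 0.145 μM, Vmax,app = 76.4 μmol·min⁻¹.
v = Vmax,app·[S]/(Km,app + [S]) = 76.4 × 0.0554/(0.145 + 0.0554) = 21.1 μmol·min⁻¹.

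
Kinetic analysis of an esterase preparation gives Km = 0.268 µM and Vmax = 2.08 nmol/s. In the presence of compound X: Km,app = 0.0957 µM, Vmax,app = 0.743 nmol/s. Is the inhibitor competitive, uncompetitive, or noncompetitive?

uncompetitive

Both Km and Vmax decrease by the same factor (~2.80-fold) — characteristic of uncompetitive inhibition.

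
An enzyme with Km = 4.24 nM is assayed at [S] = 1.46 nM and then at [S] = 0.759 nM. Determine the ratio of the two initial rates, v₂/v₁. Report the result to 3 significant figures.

The fractional saturations are [S]/(Km+[S]) = 1.46/5.700 = 0.2561 and 0.759/4.999 = 0.1518.
v₂/v₁ is just their ratio: 0.1518/0.2561 = 0.593.

0.593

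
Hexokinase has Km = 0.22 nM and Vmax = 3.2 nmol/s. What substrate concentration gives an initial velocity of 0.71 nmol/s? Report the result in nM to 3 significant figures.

0.0627 nM

Rearranging v = Vmax[S]/(Km+[S]) gives [S] = Km·v/(Vmax − v).
[S] = 0.22 × 0.71 / (3.2 − 0.71) = 0.1562/2.490 = 0.0627 nM.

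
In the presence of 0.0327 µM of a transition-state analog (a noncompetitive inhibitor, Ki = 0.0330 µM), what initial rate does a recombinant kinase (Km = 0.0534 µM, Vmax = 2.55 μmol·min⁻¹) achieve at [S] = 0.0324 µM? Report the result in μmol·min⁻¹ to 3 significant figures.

α = 1 + [I]/Ki = 1 + 0.0327/0.0330 = 1.991.
For a noncompetitive inhibitor, Vmax is reduced to Vmax/α while Km is unchanged: Km,app = 0.0534 µM, Vmax,app = 1.28 μmol·min⁻¹.
v = Vmax,app·[S]/(Km,app + [S]) = 1.28 × 0.0324/(0.0534 + 0.0324) = 0.484 μmol·min⁻¹.

0.484 μmol·min⁻¹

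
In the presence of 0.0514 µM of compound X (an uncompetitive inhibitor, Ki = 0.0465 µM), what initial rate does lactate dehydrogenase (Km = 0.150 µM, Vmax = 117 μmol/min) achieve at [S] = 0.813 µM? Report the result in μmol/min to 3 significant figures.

51.1 μmol/min

With α = 1 + [I]/Ki = 1 + 0.0514/0.0465 = 2.105, the uncompetitive rate law is v = (Vmax/α)·[S] / (Km/α + [S]).
v = (117/2.105)×0.813 / (0.150/2.105 + 0.813) = 45.18/0.8842 = 51.1 μmol/min.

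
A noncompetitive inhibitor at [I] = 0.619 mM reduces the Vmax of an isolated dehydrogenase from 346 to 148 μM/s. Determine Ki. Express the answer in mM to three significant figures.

0.463 mM

Noncompetitive: Vmax,app = Vmax/α with α = 1 + [I]/Ki.
α = Vmax/Vmax,app = 346/148 = 2.338.
Since α = 1 + [I]/Ki, [I]/Ki = 2.338 − 1 = 1.338 and Ki = 0.619/1.338 = 0.463 mM.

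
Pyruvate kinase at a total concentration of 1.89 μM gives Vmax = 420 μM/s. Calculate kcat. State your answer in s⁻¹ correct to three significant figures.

kcat = Vmax/[E]total = 420 μM/s / 1.89 μM = 222 s⁻¹.

222 s⁻¹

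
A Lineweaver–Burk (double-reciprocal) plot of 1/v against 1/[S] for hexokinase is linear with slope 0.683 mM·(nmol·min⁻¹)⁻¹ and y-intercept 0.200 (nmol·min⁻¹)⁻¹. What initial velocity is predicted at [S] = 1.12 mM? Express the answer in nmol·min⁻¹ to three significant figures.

The y-intercept is 1/Vmax, so Vmax = 1/0.200 = 5.00 nmol·min⁻¹.
The slope is Km/Vmax, so Km = 0.683 × 5.00 = 3.42 mM.
Then v = 5.00 × 1.12/(3.42 + 1.12) = 1.23 nmol·min⁻¹.

1.23 nmol·min⁻¹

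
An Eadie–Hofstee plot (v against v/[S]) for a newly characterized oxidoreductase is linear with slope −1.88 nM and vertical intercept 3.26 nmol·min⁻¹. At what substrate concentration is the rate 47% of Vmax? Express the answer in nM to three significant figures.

The Eadie–Hofstee slope gives Km = 1.88 nM (slope = −Km).
v/Vmax = [S]/(Km+[S]) = 0.47 ⇒ [S] = Km·0.47/(1−0.47) = 1.88 × 0.8868 = 1.67 nM.

1.67 nM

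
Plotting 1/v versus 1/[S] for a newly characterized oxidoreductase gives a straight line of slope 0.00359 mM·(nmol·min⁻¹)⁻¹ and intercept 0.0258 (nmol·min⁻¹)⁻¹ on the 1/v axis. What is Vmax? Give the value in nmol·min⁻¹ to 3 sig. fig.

38.8 nmol·min⁻¹

The y-intercept of a Lineweaver–Burk plot equals 1/Vmax, so Vmax = 1/0.0258 = 38.8 nmol·min⁻¹.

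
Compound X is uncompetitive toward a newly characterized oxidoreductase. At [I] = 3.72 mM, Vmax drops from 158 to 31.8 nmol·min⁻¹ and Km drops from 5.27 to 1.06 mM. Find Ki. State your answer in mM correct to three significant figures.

Uncompetitive: Vmax,app = Vmax/α (and Km,app = Km/α) with α = 1 + [I]/Ki.
α = Vmax/Vmax,app = 158/31.8 = 4.969.
Ki = [I]/(α − 1) = 3.72/3.969 = 0.937 mM.

0.937 mM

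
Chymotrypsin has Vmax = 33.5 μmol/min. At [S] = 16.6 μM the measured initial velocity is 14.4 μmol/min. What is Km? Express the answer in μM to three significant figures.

22.0 μM

From v = Vmax[S]/(Km+[S]), Km = [S](Vmax − v)/v.
Km = 16.6 × (33.5 − 14.4) / 14.4 = 317.1/14.4 = 22.0 μM.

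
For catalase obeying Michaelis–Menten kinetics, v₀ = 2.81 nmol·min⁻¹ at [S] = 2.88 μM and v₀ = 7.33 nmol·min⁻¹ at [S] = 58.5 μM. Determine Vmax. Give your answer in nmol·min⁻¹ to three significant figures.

In reciprocal form, 1/v = (Km/Vmax)·(1/[S]) + 1/Vmax. The two points give (1/[S], 1/v) = (0.3472, 0.3559) and (0.01709, 0.1364).
Slope = (0.3559 − 0.1364)/(0.3472 − 0.01709) = 0.6647; intercept = 0.3559 − 0.6647×0.3472 = 0.1251.
Vmax = 1/intercept = 8.00 nmol·min⁻¹; Km = slope × Vmax = 0.6647 × 8.00 = 5.32 μM.

8.00 nmol·min⁻¹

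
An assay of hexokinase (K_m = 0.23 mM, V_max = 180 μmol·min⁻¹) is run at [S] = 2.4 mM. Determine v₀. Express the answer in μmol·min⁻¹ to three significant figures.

v = Vmax·[S]/(Km + [S]) = 180 × 2.4 / (0.23 + 2.4)
  = 432.0 / 2.630 = 164 μmol·min⁻¹.

164 μmol·min⁻¹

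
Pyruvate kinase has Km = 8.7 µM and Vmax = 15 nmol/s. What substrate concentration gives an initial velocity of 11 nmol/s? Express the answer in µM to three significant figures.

23.9 µM

The required fractional saturation is v/Vmax = 11/15 = 0.7333.
Then [S]/(Km+[S]) = 0.7333 ⇒ [S] = 8.7 × 0.7333/(1 − 0.7333) = 23.9 µM.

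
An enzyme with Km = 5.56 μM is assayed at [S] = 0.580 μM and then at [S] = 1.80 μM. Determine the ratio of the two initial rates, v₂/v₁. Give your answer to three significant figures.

2.59

Since Vmax cancels, v₂/v₁ = [S]₂(Km+[S]₁) / [S]₁(Km+[S]₂).
= 1.80×(5.56+0.580) / (0.580×(5.56+1.80)) = 11.05/4.269 = 2.59.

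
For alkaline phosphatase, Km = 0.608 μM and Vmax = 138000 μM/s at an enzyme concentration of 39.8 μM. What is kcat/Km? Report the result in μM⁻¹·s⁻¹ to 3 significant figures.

kcat = Vmax/[E]total = 138000/39.8 = 3470 s⁻¹.
kcat/Km = 3470/0.608 = 5700 μM⁻¹·s⁻¹.

5700 μM⁻¹·s⁻¹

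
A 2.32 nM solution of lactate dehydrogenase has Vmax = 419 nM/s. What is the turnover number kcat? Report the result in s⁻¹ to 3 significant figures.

kcat = Vmax/[E]total = 419 nM/s / 2.32 nM = 181 s⁻¹.

181 s⁻¹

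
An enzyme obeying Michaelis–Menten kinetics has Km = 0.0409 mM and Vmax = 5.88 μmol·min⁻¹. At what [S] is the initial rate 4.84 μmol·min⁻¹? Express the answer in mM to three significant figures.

Rearranging v = Vmax[S]/(Km+[S]) gives [S] = Km·v/(Vmax − v).
[S] = 0.0409 × 4.84 / (5.88 − 4.84) = 0.1980/1.040 = 0.190 mM.

0.190 mM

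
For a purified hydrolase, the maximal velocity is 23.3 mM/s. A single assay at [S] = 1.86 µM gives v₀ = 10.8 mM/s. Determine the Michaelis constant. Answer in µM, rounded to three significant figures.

v/Vmax = 10.8/23.3 = 0.4635 = [S]/(Km+[S]).
So Km + [S] = [S]/0.4635 = 4.013 µM, giving Km = 4.013 − 1.86 = 2.15 µM.

2.15 µM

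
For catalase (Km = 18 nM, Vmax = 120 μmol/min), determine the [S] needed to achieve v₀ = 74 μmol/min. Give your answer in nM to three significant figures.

29.0 nM

Rearranging v = Vmax[S]/(Km+[S]) gives [S] = Km·v/(Vmax − v).
[S] = 18 × 74 / (120 − 74) = 1332/46.00 = 29.0 nM.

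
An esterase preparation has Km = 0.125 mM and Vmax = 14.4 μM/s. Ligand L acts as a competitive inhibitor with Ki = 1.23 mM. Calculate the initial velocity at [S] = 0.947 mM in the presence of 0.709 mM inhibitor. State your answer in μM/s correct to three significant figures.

11.9 μM/s

α = 1 + [I]/Ki = 1 + 0.709/1.23 = 1.576.
For a competitive inhibitor, Vmax is unchanged and the apparent Km becomes α·Km: Km,app = 0.197 mM, Vmax,app = 14.4 μM/s.
v = Vmax,app·[S]/(Km,app + [S]) = 14.4 × 0.947/(0.197 + 0.947) = 11.9 μM/s.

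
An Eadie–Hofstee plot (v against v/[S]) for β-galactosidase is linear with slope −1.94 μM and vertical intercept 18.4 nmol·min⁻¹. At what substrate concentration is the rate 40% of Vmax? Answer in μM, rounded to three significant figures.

1.29 μM

The Eadie–Hofstee slope gives Km = 1.94 μM (slope = −Km).
v/Vmax = [S]/(Km+[S]) = 0.4 ⇒ [S] = Km·0.4/(1−0.4) = 1.94 × 0.6667 = 1.29 μM.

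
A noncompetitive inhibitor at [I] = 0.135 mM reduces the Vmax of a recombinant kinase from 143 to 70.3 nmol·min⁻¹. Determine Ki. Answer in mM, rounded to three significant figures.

Noncompetitive: Vmax,app = Vmax/α with α = 1 + [I]/Ki.
α = Vmax/Vmax,app = 143/70.3 = 2.034.
Ki = [I]/(α − 1) = 0.135/1.034 = 0.131 mM.

0.131 mM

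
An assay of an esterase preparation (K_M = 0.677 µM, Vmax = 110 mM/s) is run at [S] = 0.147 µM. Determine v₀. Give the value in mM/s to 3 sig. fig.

19.6 mM/s

[S]/(Km+[S]) = 0.147/0.8240 = 0.1784, the fractional saturation.
v = 0.1784 × Vmax = 0.1784 × 110 = 19.6 mM/s.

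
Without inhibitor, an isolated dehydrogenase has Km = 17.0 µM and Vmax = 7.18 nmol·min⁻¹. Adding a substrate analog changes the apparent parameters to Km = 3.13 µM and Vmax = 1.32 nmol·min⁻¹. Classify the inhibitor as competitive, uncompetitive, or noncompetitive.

uncompetitive

Both Km and Vmax decrease by the same factor (~5.43-fold) — characteristic of uncompetitive inhibition.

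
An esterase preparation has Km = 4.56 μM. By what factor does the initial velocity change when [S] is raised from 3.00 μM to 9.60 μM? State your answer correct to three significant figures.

1.71

Since Vmax cancels, v₂/v₁ = [S]₂(Km+[S]₁) / [S]₁(Km+[S]₂).
= 9.60×(4.56+3.00) / (3.00×(4.56+9.60)) = 72.58/42.48 = 1.71.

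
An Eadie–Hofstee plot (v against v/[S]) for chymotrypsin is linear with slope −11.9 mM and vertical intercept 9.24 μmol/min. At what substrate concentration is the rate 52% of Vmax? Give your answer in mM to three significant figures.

12.9 mM

The Eadie–Hofstee slope gives Km = 11.9 mM (slope = −Km).
v/Vmax = [S]/(Km+[S]) = 0.52 ⇒ [S] = Km·0.52/(1−0.52) = 11.9 × 1.083 = 12.9 mM.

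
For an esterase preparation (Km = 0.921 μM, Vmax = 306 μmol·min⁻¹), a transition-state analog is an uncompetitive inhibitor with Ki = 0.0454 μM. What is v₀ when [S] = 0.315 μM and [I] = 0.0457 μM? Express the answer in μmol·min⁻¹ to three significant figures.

62.1 μmol·min⁻¹

With α = 1 + [I]/Ki = 1 + 0.0457/0.0454 = 2.007, the uncompetitive rate law is v = (Vmax/α)·[S] / (Km/α + [S]).
v = (306/2.007)×0.315 / (0.921/2.007 + 0.315) = 48.04/0.7740 = 62.1 μmol·min⁻¹.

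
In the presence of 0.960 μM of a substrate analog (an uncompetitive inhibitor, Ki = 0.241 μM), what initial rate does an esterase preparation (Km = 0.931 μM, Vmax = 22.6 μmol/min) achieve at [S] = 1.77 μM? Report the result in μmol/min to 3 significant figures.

α = 1 + [I]/Ki = 1 + 0.960/0.241 = 4.983.
For an uncompetitive inhibitor, both parameters are divided by α, giving Vmax/α and Km/α: Km,app = 0.187 μM, Vmax,app = 4.54 μmol/min.
v = Vmax,app·[S]/(Km,app + [S]) = 4.54 × 1.77/(0.187 + 1.77) = 4.10 μmol/min.

4.10 μmol/min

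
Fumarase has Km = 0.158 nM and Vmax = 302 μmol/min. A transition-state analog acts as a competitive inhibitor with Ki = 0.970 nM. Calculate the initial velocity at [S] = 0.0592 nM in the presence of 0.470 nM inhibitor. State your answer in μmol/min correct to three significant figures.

With α = 1 + [I]/Ki = 1 + 0.470/0.970 = 1.485, the competitive rate law is v = Vmax[S] / (αKm + [S]).
v = 302×0.0592 / (1.485×0.158 + 0.0592) = 17.88/0.2938 = 60.9 μmol/min.

60.9 μmol/min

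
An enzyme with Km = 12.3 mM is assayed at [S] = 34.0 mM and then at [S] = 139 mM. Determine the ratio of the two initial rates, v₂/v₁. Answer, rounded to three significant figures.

1.25

Since Vmax cancels, v₂/v₁ = [S]₂(Km+[S]₁) / [S]₁(Km+[S]₂).
= 139×(12.3+34.0) / (34.0×(12.3+139)) = 6436/5144 = 1.25.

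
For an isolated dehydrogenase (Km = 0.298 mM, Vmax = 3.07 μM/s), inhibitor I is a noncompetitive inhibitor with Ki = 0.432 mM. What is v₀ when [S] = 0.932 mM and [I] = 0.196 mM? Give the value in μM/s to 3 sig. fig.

With α = 1 + [I]/Ki = 1 + 0.196/0.432 = 1.454, the noncompetitive rate law is v = (Vmax/α)·[S] / (Km + [S]).
v = (3.07/1.454)×0.932 / (0.298 + 0.932) = 1.968/1.230 = 1.60 μM/s.

1.60 μM/s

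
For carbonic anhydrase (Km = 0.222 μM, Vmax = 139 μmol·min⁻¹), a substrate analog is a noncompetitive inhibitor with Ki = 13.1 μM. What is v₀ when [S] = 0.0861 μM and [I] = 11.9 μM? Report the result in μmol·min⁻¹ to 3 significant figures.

20.4 μmol·min⁻¹

With α = 1 + [I]/Ki = 1 + 11.9/13.1 = 1.908, the noncompetitive rate law is v = (Vmax/α)·[S] / (Km + [S]).
v = (139/1.908)×0.0861 / (0.222 + 0.0861) = 6.271/0.3081 = 20.4 μmol·min⁻¹.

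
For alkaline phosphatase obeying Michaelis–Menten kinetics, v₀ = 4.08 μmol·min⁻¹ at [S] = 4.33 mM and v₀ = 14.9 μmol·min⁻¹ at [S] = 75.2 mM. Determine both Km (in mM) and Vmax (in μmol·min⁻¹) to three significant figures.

Km = 14.5 mM; Vmax = 17.8 μmol·min⁻¹

From v = Vmax[S]/(Km+[S]), each point gives Vmax = v(Km+[S])/[S].
Equating: 4.08(Km+4.33)/4.33 = 14.9(Km+75.2)/75.2.
0.9423·Km + 4.08 = 0.1981·Km + 14.9, so (0.9423 − 0.1981)·Km = 14.9 − 4.08.
Km = 10.82/0.7441 = 14.5 mM; then Vmax = 4.08(14.5+4.33)/4.33 = 17.8 μmol·min⁻¹.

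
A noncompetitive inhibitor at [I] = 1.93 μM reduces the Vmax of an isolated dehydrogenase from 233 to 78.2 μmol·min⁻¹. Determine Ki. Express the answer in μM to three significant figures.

0.975 μM

Noncompetitive: Vmax,app = Vmax/α with α = 1 + [I]/Ki.
α = Vmax/Vmax,app = 233/78.2 = 2.980.
Ki = [I]/(α − 1) = 1.93/1.980 = 0.975 μM.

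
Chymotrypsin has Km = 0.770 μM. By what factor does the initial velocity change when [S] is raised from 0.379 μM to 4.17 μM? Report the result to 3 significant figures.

The fractional saturations are [S]/(Km+[S]) = 0.379/1.149 = 0.3299 and 4.17/4.940 = 0.8441.
v₂/v₁ is just their ratio: 0.8441/0.3299 = 2.56.

2.56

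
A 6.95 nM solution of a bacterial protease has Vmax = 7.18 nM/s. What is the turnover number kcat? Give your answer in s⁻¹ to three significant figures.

kcat = Vmax/[E]total = 7.18 nM/s / 6.95 nM = 1.03 s⁻¹.

1.03 s⁻¹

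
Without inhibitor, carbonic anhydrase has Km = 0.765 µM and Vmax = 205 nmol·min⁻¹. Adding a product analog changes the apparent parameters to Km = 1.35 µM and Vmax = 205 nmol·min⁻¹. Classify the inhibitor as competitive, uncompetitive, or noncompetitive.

competitive

Km increases (0.765 → 1.35 µM) while Vmax is unchanged — the hallmark of competitive inhibition.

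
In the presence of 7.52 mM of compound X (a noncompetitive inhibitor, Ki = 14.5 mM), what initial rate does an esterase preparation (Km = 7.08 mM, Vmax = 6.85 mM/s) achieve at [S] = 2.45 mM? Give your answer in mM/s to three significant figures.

α = 1 + [I]/Ki = 1 + 7.52/14.5 = 1.519.
For a noncompetitive inhibitor, Vmax is reduced to Vmax/α while Km is unchanged: Km,app = 7.08 mM, Vmax,app = 4.51 mM/s.
v = Vmax,app·[S]/(Km,app + [S]) = 4.51 × 2.45/(7.08 + 2.45) = 1.16 mM/s.

1.16 mM/s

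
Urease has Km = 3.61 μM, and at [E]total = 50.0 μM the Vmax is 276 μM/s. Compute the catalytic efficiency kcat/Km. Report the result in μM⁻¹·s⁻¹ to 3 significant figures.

kcat = Vmax/[E]total = 276/50.0 = 5.52 s⁻¹.
kcat/Km = 5.52/3.61 = 1.53 μM⁻¹·s⁻¹.

1.53 μM⁻¹·s⁻¹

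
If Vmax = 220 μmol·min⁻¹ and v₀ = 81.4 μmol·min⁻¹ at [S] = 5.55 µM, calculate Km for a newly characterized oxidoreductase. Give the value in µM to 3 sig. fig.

From v = Vmax[S]/(Km+[S]), Km = [S](Vmax − v)/v.
Km = 5.55 × (220 − 81.4) / 81.4 = 769.2/81.4 = 9.45 µM.

9.45 µM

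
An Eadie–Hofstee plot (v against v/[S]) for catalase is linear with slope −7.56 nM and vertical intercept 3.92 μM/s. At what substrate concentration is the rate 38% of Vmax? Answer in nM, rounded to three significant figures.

The Eadie–Hofstee slope gives Km = 7.56 nM (slope = −Km).
v/Vmax = [S]/(Km+[S]) = 0.38 ⇒ [S] = Km·0.38/(1−0.38) = 7.56 × 0.6129 = 4.63 nM.

4.63 nM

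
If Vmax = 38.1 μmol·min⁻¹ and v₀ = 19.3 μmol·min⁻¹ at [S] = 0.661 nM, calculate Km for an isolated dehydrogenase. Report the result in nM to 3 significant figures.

From v = Vmax[S]/(Km+[S]), Km = [S](Vmax − v)/v.
Km = 0.661 × (38.1 − 19.3) / 19.3 = 12.43/19.3 = 0.644 nM.

0.644 nM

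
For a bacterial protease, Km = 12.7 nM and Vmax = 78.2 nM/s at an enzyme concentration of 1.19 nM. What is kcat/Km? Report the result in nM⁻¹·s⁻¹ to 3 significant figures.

5.17 nM⁻¹·s⁻¹

kcat = Vmax/[E]total = 78.2/1.19 = 65.7 s⁻¹.
kcat/Km = 65.7/12.7 = 5.17 nM⁻¹·s⁻¹.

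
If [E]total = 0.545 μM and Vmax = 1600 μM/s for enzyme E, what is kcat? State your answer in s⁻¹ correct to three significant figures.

kcat = Vmax/[E]total = 1600 μM/s / 0.545 μM = 2940 s⁻¹.

2940 s⁻¹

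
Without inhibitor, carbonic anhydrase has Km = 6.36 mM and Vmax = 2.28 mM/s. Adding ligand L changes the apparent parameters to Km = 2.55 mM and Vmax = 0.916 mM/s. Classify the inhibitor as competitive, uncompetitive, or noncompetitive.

uncompetitive

Both Km and Vmax decrease by the same factor (~2.49-fold) — characteristic of uncompetitive inhibition.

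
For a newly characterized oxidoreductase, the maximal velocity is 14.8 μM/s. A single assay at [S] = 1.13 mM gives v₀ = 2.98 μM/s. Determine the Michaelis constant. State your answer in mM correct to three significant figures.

4.48 mM

v/Vmax = 2.98/14.8 = 0.2014 = [S]/(Km+[S]).
So Km + [S] = [S]/0.2014 = 5.612 mM, giving Km = 5.612 − 1.13 = 4.48 mM.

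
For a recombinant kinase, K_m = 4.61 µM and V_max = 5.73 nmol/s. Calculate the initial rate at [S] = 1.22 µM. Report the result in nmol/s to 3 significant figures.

1.20 nmol/s

[S]/(Km+[S]) = 1.22/5.830 = 0.2093, the fractional saturation.
v = 0.2093 × Vmax = 0.2093 × 5.73 = 1.20 nmol/s.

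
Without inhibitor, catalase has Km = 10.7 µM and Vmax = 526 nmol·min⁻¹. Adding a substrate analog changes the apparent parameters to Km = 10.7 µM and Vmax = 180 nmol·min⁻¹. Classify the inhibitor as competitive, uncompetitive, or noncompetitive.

noncompetitive

Vmax decreases (526 → 180 nmol·min⁻¹) while Km is unchanged — pure noncompetitive inhibition.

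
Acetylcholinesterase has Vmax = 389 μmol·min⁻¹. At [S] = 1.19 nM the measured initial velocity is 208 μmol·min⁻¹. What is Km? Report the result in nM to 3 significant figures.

v/Vmax = 208/389 = 0.5347 = [S]/(Km+[S]).
So Km + [S] = [S]/0.5347 = 2.226 nM, giving Km = 2.226 − 1.19 = 1.04 nM.

1.04 nM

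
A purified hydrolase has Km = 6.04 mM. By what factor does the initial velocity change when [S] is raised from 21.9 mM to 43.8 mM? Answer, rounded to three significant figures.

1.12

The fractional saturations are [S]/(Km+[S]) = 21.9/27.94 = 0.7838 and 43.8/49.84 = 0.8788.
v₂/v₁ is just their ratio: 0.8788/0.7838 = 1.12.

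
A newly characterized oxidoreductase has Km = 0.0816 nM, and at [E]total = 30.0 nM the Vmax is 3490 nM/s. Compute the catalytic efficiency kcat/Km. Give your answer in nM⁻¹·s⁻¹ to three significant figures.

1430 nM⁻¹·s⁻¹

kcat = Vmax/[E]total = 3490/30.0 = 116 s⁻¹.
kcat/Km = 116/0.0816 = 1430 nM⁻¹·s⁻¹.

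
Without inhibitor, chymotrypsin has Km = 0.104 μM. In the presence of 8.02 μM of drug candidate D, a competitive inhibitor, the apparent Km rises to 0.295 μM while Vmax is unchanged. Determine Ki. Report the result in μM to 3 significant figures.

Competitive: Km,app = α·Km with α = 1 + [I]/Ki.
α = Km,app/Km = 0.295/0.104 = 2.837.
Ki = [I]/(α − 1) = 8.02/1.837 = 4.37 μM.

4.37 μM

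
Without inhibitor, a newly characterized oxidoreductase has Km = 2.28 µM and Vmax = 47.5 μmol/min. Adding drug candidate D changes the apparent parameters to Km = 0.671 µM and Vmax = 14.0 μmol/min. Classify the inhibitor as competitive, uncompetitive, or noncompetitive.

Both Km and Vmax decrease by the same factor (~3.40-fold) — characteristic of uncompetitive inhibition.

uncompetitive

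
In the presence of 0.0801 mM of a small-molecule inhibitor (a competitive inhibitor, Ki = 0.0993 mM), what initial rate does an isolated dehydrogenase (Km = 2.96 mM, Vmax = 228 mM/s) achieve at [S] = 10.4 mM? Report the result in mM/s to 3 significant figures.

α = 1 + [I]/Ki = 1 + 0.0801/0.0993 = 1.807.
For a competitive inhibitor, Vmax is unchanged and the apparent Km becomes α·Km: Km,app = 5.35 mM, Vmax,app = 228 mM/s.
v = Vmax,app·[S]/(Km,app + [S]) = 228 × 10.4/(5.35 + 10.4) = 151 mM/s.

151 mM/s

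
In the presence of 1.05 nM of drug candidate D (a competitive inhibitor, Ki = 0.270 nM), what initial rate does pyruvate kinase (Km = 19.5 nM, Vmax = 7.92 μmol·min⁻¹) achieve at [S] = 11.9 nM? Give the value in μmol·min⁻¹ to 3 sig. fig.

0.879 μmol·min⁻¹

α = 1 + [I]/Ki = 1 + 1.05/0.270 = 4.889.
For a competitive inhibitor, Vmax is unchanged and the apparent Km becomes α·Km: Km,app = 95.3 nM, Vmax,app = 7.92 μmol·min⁻¹.
v = Vmax,app·[S]/(Km,app + [S]) = 7.92 × 11.9/(95.3 + 11.9) = 0.879 μmol·min⁻¹.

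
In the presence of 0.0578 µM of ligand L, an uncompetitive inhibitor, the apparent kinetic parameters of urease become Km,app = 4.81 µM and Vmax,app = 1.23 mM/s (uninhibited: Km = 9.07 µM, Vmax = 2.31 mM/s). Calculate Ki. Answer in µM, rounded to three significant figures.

0.0658 µM

Uncompetitive: Vmax,app = Vmax/α (and Km,app = Km/α) with α = 1 + [I]/Ki.
α = Vmax/Vmax,app = 2.31/1.23 = 1.878.
Since α = 1 + [I]/Ki, [I]/Ki = 1.878 − 1 = 0.8780 and Ki = 0.0578/0.8780 = 0.0658 µM.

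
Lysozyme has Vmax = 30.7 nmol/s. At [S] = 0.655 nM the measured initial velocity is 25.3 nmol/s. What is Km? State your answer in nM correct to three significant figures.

0.140 nM

From v = Vmax[S]/(Km+[S]), Km = [S](Vmax − v)/v.
Km = 0.655 × (30.7 − 25.3) / 25.3 = 3.537/25.3 = 0.140 nM.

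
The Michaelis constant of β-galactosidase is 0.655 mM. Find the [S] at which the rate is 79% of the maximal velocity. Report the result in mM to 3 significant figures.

v/Vmax = [S]/(Km+[S]) = 0.79, so [S] = Km·0.79/(1 − 0.79) = 0.655 × 3.762.
[S] = 2.46 mM.

2.46 mM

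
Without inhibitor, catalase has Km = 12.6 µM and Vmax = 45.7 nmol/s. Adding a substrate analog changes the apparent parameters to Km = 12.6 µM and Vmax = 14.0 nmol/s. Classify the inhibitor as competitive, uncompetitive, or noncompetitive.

Vmax decreases (45.7 → 14.0 nmol/s) while Km is unchanged — pure noncompetitive inhibition.

noncompetitive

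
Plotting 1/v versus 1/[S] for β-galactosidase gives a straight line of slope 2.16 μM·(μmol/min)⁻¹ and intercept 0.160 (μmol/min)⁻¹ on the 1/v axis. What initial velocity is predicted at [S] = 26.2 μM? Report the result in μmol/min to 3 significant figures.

4.12 μmol/min

The y-intercept is 1/Vmax, so Vmax = 1/0.160 = 6.25 μmol/min.
The slope is Km/Vmax, so Km = 2.16 × 6.25 = 13.5 μM.
Then v = 6.25 × 26.2/(13.5 + 26.2) = 4.12 μmol/min.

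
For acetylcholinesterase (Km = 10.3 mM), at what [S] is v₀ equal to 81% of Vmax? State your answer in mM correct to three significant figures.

43.9 mM

v/Vmax = [S]/(Km+[S]) = 0.81, so [S] = Km·0.81/(1 − 0.81) = 10.3 × 4.263.
[S] = 43.9 mM.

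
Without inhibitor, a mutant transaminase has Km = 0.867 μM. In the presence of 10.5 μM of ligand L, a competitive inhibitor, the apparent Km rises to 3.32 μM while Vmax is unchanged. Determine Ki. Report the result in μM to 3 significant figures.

Competitive: Km,app = α·Km with α = 1 + [I]/Ki.
α = Km,app/Km = 3.32/0.867 = 3.829.
Since α = 1 + [I]/Ki, [I]/Ki = 3.829 − 1 = 2.829 and Ki = 10.5/2.829 = 3.71 μM.

3.71 μM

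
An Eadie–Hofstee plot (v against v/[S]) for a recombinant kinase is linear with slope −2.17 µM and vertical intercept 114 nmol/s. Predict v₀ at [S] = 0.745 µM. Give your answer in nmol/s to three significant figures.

In the Eadie–Hofstee form v = Vmax − Km·(v/[S]), the slope is −Km and the intercept is Vmax, so Km = 2.17 µM and Vmax = 114 nmol/s.
v = 114 × 0.745/(2.17 + 0.745) = 29.1 nmol/s.

29.1 nmol/s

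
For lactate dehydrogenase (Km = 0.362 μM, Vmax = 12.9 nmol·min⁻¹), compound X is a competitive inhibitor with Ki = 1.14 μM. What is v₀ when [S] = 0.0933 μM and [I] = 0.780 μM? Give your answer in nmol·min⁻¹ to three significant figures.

α = 1 + [I]/Ki = 1 + 0.780/1.14 = 1.684.
For a competitive inhibitor, Vmax is unchanged and the apparent Km becomes α·Km: Km,app = 0.610 μM, Vmax,app = 12.9 nmol·min⁻¹.
v = Vmax,app·[S]/(Km,app + [S]) = 12.9 × 0.0933/(0.610 + 0.0933) = 1.71 nmol·min⁻¹.

1.71 nmol·min⁻¹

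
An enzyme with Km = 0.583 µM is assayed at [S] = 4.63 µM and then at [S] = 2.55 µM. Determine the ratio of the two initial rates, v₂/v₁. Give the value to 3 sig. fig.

0.916

Since Vmax cancels, v₂/v₁ = [S]₂(Km+[S]₁) / [S]₁(Km+[S]₂).
= 2.55×(0.583+4.63) / (4.63×(0.583+2.55)) = 13.29/14.51 = 0.916.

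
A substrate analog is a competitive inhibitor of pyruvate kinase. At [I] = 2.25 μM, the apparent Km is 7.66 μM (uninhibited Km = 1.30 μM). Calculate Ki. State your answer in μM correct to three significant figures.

Competitive: Km,app = α·Km with α = 1 + [I]/Ki.
α = Km,app/Km = 7.66/1.30 = 5.892.
Ki = [I]/(α − 1) = 2.25/4.892 = 0.460 μM.

0.460 μM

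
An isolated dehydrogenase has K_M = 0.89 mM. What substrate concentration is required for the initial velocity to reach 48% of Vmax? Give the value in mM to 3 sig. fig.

0.822 mM

v/Vmax = [S]/(Km+[S]) = 0.48, so [S] = Km·0.48/(1 − 0.48) = 0.89 × 0.9231.
[S] = 0.822 mM.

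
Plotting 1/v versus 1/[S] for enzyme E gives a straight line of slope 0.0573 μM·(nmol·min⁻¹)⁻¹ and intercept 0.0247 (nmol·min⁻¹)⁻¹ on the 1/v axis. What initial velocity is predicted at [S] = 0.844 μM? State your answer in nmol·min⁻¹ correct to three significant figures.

The y-intercept is 1/Vmax, so Vmax = 1/0.0247 = 40.5 nmol·min⁻¹.
The slope is Km/Vmax, so Km = 0.0573 × 40.5 = 2.32 μM.
Then v = 40.5 × 0.844/(2.32 + 0.844) = 10.8 nmol·min⁻¹.

10.8 nmol·min⁻¹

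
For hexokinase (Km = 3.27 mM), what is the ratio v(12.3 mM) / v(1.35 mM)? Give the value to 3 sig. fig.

2.70

Since Vmax cancels, v₂/v₁ = [S]₂(Km+[S]₁) / [S]₁(Km+[S]₂).
= 12.3×(3.27+1.35) / (1.35×(3.27+12.3)) = 56.83/21.02 = 2.70.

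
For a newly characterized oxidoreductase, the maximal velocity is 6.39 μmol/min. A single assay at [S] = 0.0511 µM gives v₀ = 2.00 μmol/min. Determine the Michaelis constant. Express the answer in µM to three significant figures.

From v = Vmax[S]/(Km+[S]), Km = [S](Vmax − v)/v.
Km = 0.0511 × (6.39 − 2.00) / 2.00 = 0.2243/2.00 = 0.112 µM.

0.112 µM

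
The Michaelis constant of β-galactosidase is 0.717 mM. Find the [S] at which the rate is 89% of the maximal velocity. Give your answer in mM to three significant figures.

5.80 mM

v/Vmax = [S]/(Km+[S]) = 0.89, so [S] = Km·0.89/(1 − 0.89) = 0.717 × 8.091.
[S] = 5.80 mM.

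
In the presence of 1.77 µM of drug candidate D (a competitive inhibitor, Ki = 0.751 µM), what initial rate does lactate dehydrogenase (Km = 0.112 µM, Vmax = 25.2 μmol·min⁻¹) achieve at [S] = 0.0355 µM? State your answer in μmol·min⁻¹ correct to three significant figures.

With α = 1 + [I]/Ki = 1 + 1.77/0.751 = 3.357, the competitive rate law is v = Vmax[S] / (αKm + [S]).
v = 25.2×0.0355 / (3.357×0.112 + 0.0355) = 0.8946/0.4115 = 2.17 μmol·min⁻¹.

2.17 μmol·min⁻¹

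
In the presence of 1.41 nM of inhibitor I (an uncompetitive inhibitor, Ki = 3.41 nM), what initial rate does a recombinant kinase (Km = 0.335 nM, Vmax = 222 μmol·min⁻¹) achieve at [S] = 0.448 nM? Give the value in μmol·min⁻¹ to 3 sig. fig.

103 μmol·min⁻¹

With α = 1 + [I]/Ki = 1 + 1.41/3.41 = 1.413, the uncompetitive rate law is v = (Vmax/α)·[S] / (Km/α + [S]).
v = (222/1.413)×0.448 / (0.335/1.413 + 0.448) = 70.36/0.6850 = 103 μmol·min⁻¹.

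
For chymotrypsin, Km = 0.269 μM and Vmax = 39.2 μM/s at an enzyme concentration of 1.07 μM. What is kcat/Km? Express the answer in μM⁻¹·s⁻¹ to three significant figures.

kcat = Vmax/[E]total = 39.2/1.07 = 36.6 s⁻¹.
kcat/Km = 36.6/0.269 = 136 μM⁻¹·s⁻¹.

136 μM⁻¹·s⁻¹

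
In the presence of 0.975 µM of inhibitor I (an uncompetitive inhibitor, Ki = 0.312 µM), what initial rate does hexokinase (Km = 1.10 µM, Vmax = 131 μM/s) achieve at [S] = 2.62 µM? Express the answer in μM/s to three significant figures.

28.8 μM/s

With α = 1 + [I]/Ki = 1 + 0.975/0.312 = 4.125, the uncompetitive rate law is v = (Vmax/α)·[S] / (Km/α + [S]).
v = (131/4.125)×2.62 / (1.10/4.125 + 2.62) = 83.20/2.887 = 28.8 μM/s.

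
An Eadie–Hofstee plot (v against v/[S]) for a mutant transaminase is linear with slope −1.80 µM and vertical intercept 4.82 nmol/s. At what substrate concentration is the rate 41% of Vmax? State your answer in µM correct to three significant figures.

1.25 µM

The Eadie–Hofstee slope gives Km = 1.80 µM (slope = −Km).
v/Vmax = [S]/(Km+[S]) = 0.41 ⇒ [S] = Km·0.41/(1−0.41) = 1.80 × 0.6949 = 1.25 µM.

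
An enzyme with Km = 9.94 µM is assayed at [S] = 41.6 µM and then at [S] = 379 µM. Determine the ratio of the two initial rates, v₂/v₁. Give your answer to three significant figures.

The fractional saturations are [S]/(Km+[S]) = 41.6/51.54 = 0.8071 and 379/388.9 = 0.9744.
v₂/v₁ is just their ratio: 0.9744/0.8071 = 1.21.

1.21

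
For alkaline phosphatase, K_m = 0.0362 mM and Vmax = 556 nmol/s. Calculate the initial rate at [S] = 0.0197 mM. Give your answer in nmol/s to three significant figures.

196 nmol/s

[S]/(Km+[S]) = 0.0197/0.05590 = 0.3524, the fractional saturation.
v = 0.3524 × Vmax = 0.3524 × 556 = 196 nmol/s.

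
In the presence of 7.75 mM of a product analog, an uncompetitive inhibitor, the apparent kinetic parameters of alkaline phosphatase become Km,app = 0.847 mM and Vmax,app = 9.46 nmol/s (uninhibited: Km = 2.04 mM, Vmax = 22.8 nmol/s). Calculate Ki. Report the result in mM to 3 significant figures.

Uncompetitive: Vmax,app = Vmax/α (and Km,app = Km/α) with α = 1 + [I]/Ki.
α = Vmax/Vmax,app = 22.8/9.46 = 2.410.
Since α = 1 + [I]/Ki, [I]/Ki = 2.410 − 1 = 1.410 and Ki = 7.75/1.410 = 5.50 mM.

5.50 mM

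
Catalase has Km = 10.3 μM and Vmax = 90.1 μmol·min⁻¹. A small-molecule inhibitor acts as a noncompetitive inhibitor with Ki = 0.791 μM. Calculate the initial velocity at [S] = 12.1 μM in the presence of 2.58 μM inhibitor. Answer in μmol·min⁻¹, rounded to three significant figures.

11.4 μmol·min⁻¹

α = 1 + [I]/Ki = 1 + 2.58/0.791 = 4.262.
For a noncompetitive inhibitor, Vmax is reduced to Vmax/α while Km is unchanged: Km,app = 10.3 μM, Vmax,app = 21.1 μmol·min⁻¹.
v = Vmax,app·[S]/(Km,app + [S]) = 21.1 × 12.1/(10.3 + 12.1) = 11.4 μmol·min⁻¹.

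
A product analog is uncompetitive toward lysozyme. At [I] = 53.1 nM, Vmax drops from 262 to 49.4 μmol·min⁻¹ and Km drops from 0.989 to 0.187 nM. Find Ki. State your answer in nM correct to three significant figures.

12.3 nM

Uncompetitive: Vmax,app = Vmax/α (and Km,app = Km/α) with α = 1 + [I]/Ki.
α = Vmax/Vmax,app = 262/49.4 = 5.304.
Since α = 1 + [I]/Ki, [I]/Ki = 5.304 − 1 = 4.304 and Ki = 53.1/4.304 = 12.3 nM.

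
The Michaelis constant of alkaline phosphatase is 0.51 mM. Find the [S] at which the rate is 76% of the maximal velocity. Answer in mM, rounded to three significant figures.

v/Vmax = [S]/(Km+[S]) = 0.76, so [S] = Km·0.76/(1 − 0.76) = 0.51 × 3.167.
[S] = 1.62 mM.

1.62 mM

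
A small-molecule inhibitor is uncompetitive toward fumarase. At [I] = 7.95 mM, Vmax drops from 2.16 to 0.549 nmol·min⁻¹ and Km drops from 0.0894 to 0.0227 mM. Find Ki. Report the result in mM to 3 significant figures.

Uncompetitive: Vmax,app = Vmax/α (and Km,app = Km/α) with α = 1 + [I]/Ki.
α = Vmax/Vmax,app = 2.16/0.549 = 3.934.
Ki = [I]/(α − 1) = 7.95/2.934 = 2.71 mM.

2.71 mM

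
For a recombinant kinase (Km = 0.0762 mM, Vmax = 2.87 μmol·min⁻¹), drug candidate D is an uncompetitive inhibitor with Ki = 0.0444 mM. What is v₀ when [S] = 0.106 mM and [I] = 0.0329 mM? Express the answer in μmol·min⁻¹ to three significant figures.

1.17 μmol·min⁻¹

α = 1 + [I]/Ki = 1 + 0.0329/0.0444 = 1.741.
For an uncompetitive inhibitor, both parameters are divided by α, giving Vmax/α and Km/α: Km,app = 0.0438 mM, Vmax,app = 1.65 μmol·min⁻¹.
v = Vmax,app·[S]/(Km,app + [S]) = 1.65 × 0.106/(0.0438 + 0.106) = 1.17 μmol·min⁻¹.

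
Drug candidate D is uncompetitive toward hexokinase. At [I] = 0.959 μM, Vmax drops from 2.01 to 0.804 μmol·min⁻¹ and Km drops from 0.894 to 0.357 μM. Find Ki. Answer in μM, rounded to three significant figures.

0.639 μM

Uncompetitive: Vmax,app = Vmax/α (and Km,app = Km/α) with α = 1 + [I]/Ki.
α = Vmax/Vmax,app = 2.01/0.804 = 2.500.
Since α = 1 + [I]/Ki, [I]/Ki = 2.500 − 1 = 1.500 and Ki = 0.959/1.500 = 0.639 μM.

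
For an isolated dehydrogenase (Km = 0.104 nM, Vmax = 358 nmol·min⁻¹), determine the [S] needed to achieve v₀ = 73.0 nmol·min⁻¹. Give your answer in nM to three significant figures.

Rearranging v = Vmax[S]/(Km+[S]) gives [S] = Km·v/(Vmax − v).
[S] = 0.104 × 73.0 / (358 − 73.0) = 7.592/285.0 = 0.0266 nM.

0.0266 nM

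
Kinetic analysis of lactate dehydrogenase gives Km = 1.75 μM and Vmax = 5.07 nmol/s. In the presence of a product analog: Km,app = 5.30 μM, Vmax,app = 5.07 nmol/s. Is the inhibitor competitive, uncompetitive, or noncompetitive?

Km increases (1.75 → 5.30 μM) while Vmax is unchanged — the hallmark of competitive inhibition.

competitive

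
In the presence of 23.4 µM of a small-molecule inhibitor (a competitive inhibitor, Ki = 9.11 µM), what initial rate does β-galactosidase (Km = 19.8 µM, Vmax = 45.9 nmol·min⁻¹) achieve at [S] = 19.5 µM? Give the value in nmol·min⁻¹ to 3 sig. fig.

9.93 nmol·min⁻¹

α = 1 + [I]/Ki = 1 + 23.4/9.11 = 3.569.
For a competitive inhibitor, Vmax is unchanged and the apparent Km becomes α·Km: Km,app = 70.7 µM, Vmax,app = 45.9 nmol·min⁻¹.
v = Vmax,app·[S]/(Km,app + [S]) = 45.9 × 19.5/(70.7 + 19.5) = 9.93 nmol·min⁻¹.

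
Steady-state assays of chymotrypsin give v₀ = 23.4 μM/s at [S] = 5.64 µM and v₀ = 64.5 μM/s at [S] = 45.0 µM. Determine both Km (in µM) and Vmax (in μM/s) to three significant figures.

In reciprocal form, 1/v = (Km/Vmax)·(1/[S]) + 1/Vmax. The two points give (1/[S], 1/v) = (0.1773, 0.04274) and (0.02222, 0.01550).
Slope = (0.04274 − 0.01550)/(0.1773 − 0.02222) = 0.1756; intercept = 0.04274 − 0.1756×0.1773 = 0.01160.
Vmax = 1/intercept = 86.2 μM/s; Km = slope × Vmax = 0.1756 × 86.2 = 15.1 µM.

Km = 15.1 µM; Vmax = 86.2 μM/s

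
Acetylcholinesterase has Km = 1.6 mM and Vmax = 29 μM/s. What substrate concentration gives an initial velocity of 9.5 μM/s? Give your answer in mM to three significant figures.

The required fractional saturation is v/Vmax = 9.5/29 = 0.3276.
Then [S]/(Km+[S]) = 0.3276 ⇒ [S] = 1.6 × 0.3276/(1 − 0.3276) = 0.779 mM.

0.779 mM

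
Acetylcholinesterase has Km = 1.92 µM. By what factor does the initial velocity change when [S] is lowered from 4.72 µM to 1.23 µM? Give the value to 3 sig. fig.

The fractional saturations are [S]/(Km+[S]) = 4.72/6.640 = 0.7108 and 1.23/3.150 = 0.3905.
v₂/v₁ is just their ratio: 0.3905/0.7108 = 0.549.

0.549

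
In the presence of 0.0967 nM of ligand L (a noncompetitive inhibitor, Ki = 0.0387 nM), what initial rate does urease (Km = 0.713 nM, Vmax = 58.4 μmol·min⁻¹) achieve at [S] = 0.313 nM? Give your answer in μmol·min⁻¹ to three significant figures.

α = 1 + [I]/Ki = 1 + 0.0967/0.0387 = 3.499.
For a noncompetitive inhibitor, Vmax is reduced to Vmax/α while Km is unchanged: Km,app = 0.713 nM, Vmax,app = 16.7 μmol·min⁻¹.
v = Vmax,app·[S]/(Km,app + [S]) = 16.7 × 0.313/(0.713 + 0.313) = 5.09 μmol·min⁻¹.

5.09 μmol·min⁻¹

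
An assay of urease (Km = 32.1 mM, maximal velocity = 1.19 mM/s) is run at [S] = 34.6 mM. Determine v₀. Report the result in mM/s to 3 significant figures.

[S]/(Km+[S]) = 34.6/66.70 = 0.5187, the fractional saturation.
v = 0.5187 × Vmax = 0.5187 × 1.19 = 0.617 mM/s.

0.617 mM/s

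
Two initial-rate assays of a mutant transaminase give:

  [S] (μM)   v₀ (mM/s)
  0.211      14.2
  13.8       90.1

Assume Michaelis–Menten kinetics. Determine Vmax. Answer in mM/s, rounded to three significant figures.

98.3 mM/s

From v = Vmax[S]/(Km+[S]), each point gives Vmax = v(Km+[S])/[S].
Equating: 14.2(Km+0.211)/0.211 = 90.1(Km+13.8)/13.8.
67.30·Km + 14.2 = 6.529·Km + 90.1, so (67.30 − 6.529)·Km = 90.1 − 14.2.
Km = 75.90/60.77 = 1.25 μM; then Vmax = 14.2(1.25+0.211)/0.211 = 98.3 mM/s.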